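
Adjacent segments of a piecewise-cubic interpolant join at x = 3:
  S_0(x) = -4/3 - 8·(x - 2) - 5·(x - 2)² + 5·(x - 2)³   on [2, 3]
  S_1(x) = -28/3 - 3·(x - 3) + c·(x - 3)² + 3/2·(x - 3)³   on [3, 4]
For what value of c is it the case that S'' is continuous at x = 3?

10

S_0''(x) = -10 + 30·(x - 2), so S_0''(3) = 20. On the right, S_1''(3) = 2c, so c = 10.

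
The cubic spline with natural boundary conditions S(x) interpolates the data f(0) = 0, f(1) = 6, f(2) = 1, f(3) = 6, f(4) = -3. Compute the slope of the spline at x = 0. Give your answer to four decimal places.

Let σ_i = S''(x_i). Step sizes h_i = 1, 1, 1, 1; slopes of the chords Δ_i = (y_(i+1) - y_i)/h_i = 6, -5, 5, -9.
  1·σ_0 + 4·σ_1 + 1·σ_2 = 6(Δ_1 - Δ_0) = -66
  1·σ_1 + 4·σ_2 + 1·σ_3 = 6(Δ_2 - Δ_1) = 60
  1·σ_2 + 4·σ_3 + 1·σ_4 = 6(Δ_3 - Δ_2) = -84
Natural end conditions: σ_0 = σ_4 = 0.
Forward elimination and back-substitution give σ_0 = 0, σ_1 = -657/28, σ_2 = 195/7, σ_3 = -783/28, σ_4 = 0.
On [0, 1], S'(x) = b_0 + 2c_0·x + 3d_0·x² with b_0 = Δ_0 - h_0(2σ_0 + σ_1)/6 = 555/56, c_0 = σ_0/2 = 0, d_0 = (σ_1 - σ_0)/(6h_0) = -219/56. So S'(0) = 555/56.

9.9107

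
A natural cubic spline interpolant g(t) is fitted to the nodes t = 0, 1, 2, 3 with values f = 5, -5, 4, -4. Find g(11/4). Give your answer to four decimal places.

-0.6406

With M_i denoting the second derivative at x_i, h_i = 1, 1, 1, and Δ_i = (y_(i+1) − y_i)/h_i = -10, 9, -8:
  1·M_0 + 4·M_1 + 1·M_2 = 6(Δ_1 - Δ_0) = 114
  1·M_1 + 4·M_2 + 1·M_3 = 6(Δ_2 - Δ_1) = -102
Natural end conditions: M_0 = M_3 = 0.
Solving: M_0 = 0, M_1 = 186/5, M_2 = -174/5, M_3 = 0.
On [2, 3], g(t) = 4 + 18/5·(t - 2) - 87/5·(t - 2)² + 29/5·(t - 2)³.
With (t - 2) = 3/4: g(11/4) = -41/64.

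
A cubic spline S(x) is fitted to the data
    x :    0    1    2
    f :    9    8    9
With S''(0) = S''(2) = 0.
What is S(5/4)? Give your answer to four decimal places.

Put M_i = S'' at the i-th knot. Here h = (1, 1) and Δ = (-1, 1), so the interior equations h_(i-1)·M_(i-1) + 2(h_(i-1)+h_i)·M_i + h_i·M_(i+1) = 6(Δ_i − Δ_(i-1)) read
  1·M_0 + 4·M_1 + 1·M_2 = 6(Δ_1 - Δ_0) = 12
Natural end conditions: M_0 = M_2 = 0.
Solving: M_0 = 0, M_1 = 3, M_2 = 0.
On [1, 2], S(x) = 8 + 0·(x - 1) + 3/2·(x - 1)² - 1/2·(x - 1)³.
With (x - 1) = 1/4: S(5/4) = 1035/128.

8.0859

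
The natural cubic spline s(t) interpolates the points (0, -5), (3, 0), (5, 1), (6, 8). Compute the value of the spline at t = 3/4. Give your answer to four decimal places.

With M_i denoting the second derivative at x_i, h_i = 3, 2, 1, and Δ_i = (y_(i+1) − y_i)/h_i = 5/3, 1/2, 7:
  3·M_0 + 10·M_1 + 2·M_2 = 6(Δ_1 - Δ_0) = -7
  2·M_1 + 6·M_2 + 1·M_3 = 6(Δ_2 - Δ_1) = 39
Natural end conditions: M_0 = M_3 = 0.
Forward elimination and back-substitution give M_0 = 0, M_1 = -15/7, M_2 = 101/14, M_3 = 0.
On [0, 3], s(t) = -5 + 115/42·t + 0·t² - 5/42·t³.
With t = 3/4: s(3/4) = -2685/896.

-2.9967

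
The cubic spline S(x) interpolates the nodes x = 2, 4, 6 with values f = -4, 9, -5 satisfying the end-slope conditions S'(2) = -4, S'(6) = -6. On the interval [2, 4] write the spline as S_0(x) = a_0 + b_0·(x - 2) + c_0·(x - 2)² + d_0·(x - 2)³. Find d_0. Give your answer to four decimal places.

-3.7188

Put M_i = S'' at the i-th knot. Here h = (2, 2) and Δ = (13/2, -7), so the interior equations h_(i-1)·M_(i-1) + 2(h_(i-1)+h_i)·M_i + h_i·M_(i+1) = 6(Δ_i − Δ_(i-1)) read
  2·M_0 + 8·M_1 + 2·M_2 = 6(Δ_1 - Δ_0) = -81
Clamped end conditions give two more equations: 2h_0·M_0 + h_0·M_1 = 6(Δ_0 - S'(2)) = 63 and h_1·M_1 + 2h_1·M_2 = 6(S'(6) - Δ_1) = 6.
Forward elimination and back-substitution give M_0 = 203/8, M_1 = -77/4, M_2 = 89/8.
On [2, 4], with S_0(x) = a_0 + b_0·(x - 2) + c_0·(x - 2)² + d_0·(x - 2)³: c_0 = M_0/2 = 203/16, d_0 = (M_1 - M_0)/(6h_0) = -119/32, b_0 = Δ_0 - h_0(2M_0 + M_1)/6 = -4.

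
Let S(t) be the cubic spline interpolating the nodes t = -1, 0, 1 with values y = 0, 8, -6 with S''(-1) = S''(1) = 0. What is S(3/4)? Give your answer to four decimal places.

-1.2109

Put σ_i = S'' at the i-th knot. Here h = (1, 1) and Δ = (8, -14), so the interior equations h_(i-1)·σ_(i-1) + 2(h_(i-1)+h_i)·σ_i + h_i·σ_(i+1) = 6(Δ_i − Δ_(i-1)) read
  1·σ_0 + 4·σ_1 + 1·σ_2 = 6(Δ_1 - Δ_0) = -132
Natural end conditions: σ_0 = σ_2 = 0.
Hence σ_0 = 0, σ_1 = -33, σ_2 = 0.
On [0, 1], S(t) = 8 - 3·t - 33/2·t² + 11/2·t³.
With t = 3/4: S(3/4) = -155/128.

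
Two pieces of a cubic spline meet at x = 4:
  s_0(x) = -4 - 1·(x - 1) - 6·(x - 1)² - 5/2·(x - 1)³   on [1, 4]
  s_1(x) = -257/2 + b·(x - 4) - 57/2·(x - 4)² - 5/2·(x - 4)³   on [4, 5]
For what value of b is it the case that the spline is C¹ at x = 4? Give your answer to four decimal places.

-104.5000

s_0'(x) = -1 - 12·(x - 1) - 15/2·(x - 1)², so s_0'(4) = -209/2. On the right, s_1'(4) = b, so b = -209/2.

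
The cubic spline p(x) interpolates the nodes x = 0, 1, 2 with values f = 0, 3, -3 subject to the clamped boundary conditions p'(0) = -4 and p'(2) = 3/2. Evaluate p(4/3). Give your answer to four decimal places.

Let M_i = p''(x_i). Step sizes h_i = 1, 1; slopes of the chords Δ_i = (y_(i+1) - y_i)/h_i = 3, -6.
  1·M_0 + 4·M_1 + 1·M_2 = 6(Δ_1 - Δ_0) = -54
Clamped end conditions give two more equations: 2h_0·M_0 + h_0·M_1 = 6(Δ_0 - p'(0)) = 42 and h_1·M_1 + 2h_1·M_2 = 6(p'(2) - Δ_1) = 45.
Solving the tridiagonal system: M_0 = 149/4, M_1 = -65/2, M_2 = 155/4.
On [1, 2], p(x) = 3 - 13/8·(x - 1) - 65/4·(x - 1)² + 95/8·(x - 1)³.
With (x - 1) = 1/3: p(4/3) = 59/54.

1.0926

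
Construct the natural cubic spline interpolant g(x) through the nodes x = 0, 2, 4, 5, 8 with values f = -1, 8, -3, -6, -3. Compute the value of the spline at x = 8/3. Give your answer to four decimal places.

Write m_i for g''(x_i). With h_i = 2, 2, 1, 3 and divided differences Δ_i = 9/2, -11/2, -3, 1, the continuity of g' gives the tridiagonal system
  2·m_0 + 8·m_1 + 2·m_2 = 6(Δ_1 - Δ_0) = -60
  2·m_1 + 6·m_2 + 1·m_3 = 6(Δ_2 - Δ_1) = 15
  1·m_2 + 8·m_3 + 3·m_4 = 6(Δ_3 - Δ_2) = 24
Natural end conditions: m_0 = m_4 = 0.
Solving the tridiagonal system: m_0 = 0, m_1 = -753/86, m_2 = 216/43, m_3 = 102/43, m_4 = 0.
On [2, 4], g(x) = 8 - 115/86·(x - 2) - 753/172·(x - 2)² + 395/344·(x - 2)³.
With (x - 2) = 2/3: g(8/3) = 6389/1161.

5.5030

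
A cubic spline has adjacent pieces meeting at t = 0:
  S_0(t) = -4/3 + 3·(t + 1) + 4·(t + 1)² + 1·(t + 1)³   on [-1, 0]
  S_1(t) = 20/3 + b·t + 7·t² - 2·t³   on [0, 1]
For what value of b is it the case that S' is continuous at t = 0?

14

S_0'(t) = 3 + 8·(t + 1) + 3·(t + 1)², so S_0'(0) = 14. On the right, S_1'(0) = b, so b = 14.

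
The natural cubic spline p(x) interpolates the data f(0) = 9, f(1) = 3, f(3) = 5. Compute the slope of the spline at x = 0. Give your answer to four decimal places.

Put m_i = p'' at the i-th knot. Here h = (1, 2) and Δ = (-6, 1), so the interior equations h_(i-1)·m_(i-1) + 2(h_(i-1)+h_i)·m_i + h_i·m_(i+1) = 6(Δ_i − Δ_(i-1)) read
  1·m_0 + 6·m_1 + 2·m_2 = 6(Δ_1 - Δ_0) = 42
Natural end conditions: m_0 = m_2 = 0.
Hence m_0 = 0, m_1 = 7, m_2 = 0.
On [0, 1], p'(x) = b_0 + 2c_0·x + 3d_0·x² with b_0 = Δ_0 - h_0(2m_0 + m_1)/6 = -43/6, c_0 = m_0/2 = 0, d_0 = (m_1 - m_0)/(6h_0) = 7/6. So p'(0) = -43/6.

-7.1667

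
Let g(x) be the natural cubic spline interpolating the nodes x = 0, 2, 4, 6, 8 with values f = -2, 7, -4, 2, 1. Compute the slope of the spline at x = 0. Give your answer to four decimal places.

7.8482

Let M_i = g''(x_i). Step sizes h_i = 2, 2, 2, 2; slopes of the chords Δ_i = (y_(i+1) - y_i)/h_i = 9/2, -11/2, 3, -1/2.
  2·M_0 + 8·M_1 + 2·M_2 = 6(Δ_1 - Δ_0) = -60
  2·M_1 + 8·M_2 + 2·M_3 = 6(Δ_2 - Δ_1) = 51
  2·M_2 + 8·M_3 + 2·M_4 = 6(Δ_3 - Δ_2) = -21
Natural end conditions: M_0 = M_4 = 0.
Forward elimination and back-substitution give M_0 = 0, M_1 = -1125/112, M_2 = 285/28, M_3 = -579/112, M_4 = 0.
On [0, 2], g'(x) = b_0 + 2c_0·x + 3d_0·x² with b_0 = Δ_0 - h_0(2M_0 + M_1)/6 = 879/112, c_0 = M_0/2 = 0, d_0 = (M_1 - M_0)/(6h_0) = -375/448. So g'(0) = 879/112.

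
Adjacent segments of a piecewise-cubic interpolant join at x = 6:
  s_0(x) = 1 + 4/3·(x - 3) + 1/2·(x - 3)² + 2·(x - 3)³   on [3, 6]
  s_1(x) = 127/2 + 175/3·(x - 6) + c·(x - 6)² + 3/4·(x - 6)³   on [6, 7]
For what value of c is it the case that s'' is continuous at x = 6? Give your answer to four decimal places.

18.5000

s_0''(x) = 1 + 12·(x - 3), so s_0''(6) = 37. On the right, s_1''(6) = 2c, so c = 37/2.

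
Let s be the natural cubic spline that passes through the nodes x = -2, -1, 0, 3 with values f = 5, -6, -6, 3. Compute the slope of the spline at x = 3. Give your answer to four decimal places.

3.0968

Let M_i = s''(x_i). Step sizes h_i = 1, 1, 3; slopes of the chords Δ_i = (y_(i+1) - y_i)/h_i = -11, 0, 3.
  1·M_0 + 4·M_1 + 1·M_2 = 6(Δ_1 - Δ_0) = 66
  1·M_1 + 8·M_2 + 3·M_3 = 6(Δ_2 - Δ_1) = 18
Natural end conditions: M_0 = M_3 = 0.
Hence M_0 = 0, M_1 = 510/31, M_2 = 6/31, M_3 = 0.
On [0, 3], s'(x) = b_2 + 2c_2·x + 3d_2·x² with b_2 = Δ_2 - h_2(2M_2 + M_3)/6 = 87/31, c_2 = M_2/2 = 3/31, d_2 = (M_3 - M_2)/(6h_2) = -1/93. So s'(3) = 96/31.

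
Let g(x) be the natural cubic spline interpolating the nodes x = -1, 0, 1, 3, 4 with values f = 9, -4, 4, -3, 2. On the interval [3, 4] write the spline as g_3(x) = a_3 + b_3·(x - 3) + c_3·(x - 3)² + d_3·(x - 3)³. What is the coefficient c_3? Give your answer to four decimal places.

8.1025

Write M_i for g''(x_i). With h_i = 1, 1, 2, 1 and divided differences Δ_i = -13, 8, -7/2, 5, the continuity of g' gives the tridiagonal system
  1·M_0 + 4·M_1 + 1·M_2 = 6(Δ_1 - Δ_0) = 126
  1·M_1 + 6·M_2 + 2·M_3 = 6(Δ_2 - Δ_1) = -69
  2·M_2 + 6·M_3 + 1·M_4 = 6(Δ_3 - Δ_2) = 51
Natural end conditions: M_0 = M_4 = 0.
Solving: M_0 = 0, M_1 = 2274/61, M_2 = -1410/61, M_3 = 1977/122, M_4 = 0.
On [3, 4], with g_3(x) = a_3 + b_3·(x - 3) + c_3·(x - 3)² + d_3·(x - 3)³: c_3 = M_3/2 = 1977/244, d_3 = (M_4 - M_3)/(6h_3) = -659/244, b_3 = Δ_3 - h_3(2M_3 + M_4)/6 = -49/122.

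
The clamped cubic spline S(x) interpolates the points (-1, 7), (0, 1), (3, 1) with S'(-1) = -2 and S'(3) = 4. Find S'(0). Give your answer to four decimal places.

With M_i denoting the second derivative at x_i, h_i = 1, 3, and Δ_i = (y_(i+1) − y_i)/h_i = -6, 0:
  1·M_0 + 8·M_1 + 3·M_2 = 6(Δ_1 - Δ_0) = 36
Clamped end conditions give two more equations: 2h_0·M_0 + h_0·M_1 = 6(Δ_0 - S'(-1)) = -24 and h_1·M_1 + 2h_1·M_2 = 6(S'(3) - Δ_1) = 24.
Hence M_0 = -15, M_1 = 6, M_2 = 1.
On [0, 3], S'(x) = b_1 + 2c_1·x + 3d_1·x² with b_1 = Δ_1 - h_1(2M_1 + M_2)/6 = -13/2, c_1 = M_1/2 = 3, d_1 = (M_2 - M_1)/(6h_1) = -5/18. So S'(0) = -13/2.

-6.5000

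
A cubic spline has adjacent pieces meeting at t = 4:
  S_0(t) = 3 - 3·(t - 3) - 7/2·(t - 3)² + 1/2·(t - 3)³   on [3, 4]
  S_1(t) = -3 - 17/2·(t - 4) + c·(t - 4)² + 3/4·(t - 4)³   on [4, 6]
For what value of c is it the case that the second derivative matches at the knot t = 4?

-2

S_0''(t) = -7 + 3·(t - 3), so S_0''(4) = -4. On the right, S_1''(4) = 2c, so c = -2.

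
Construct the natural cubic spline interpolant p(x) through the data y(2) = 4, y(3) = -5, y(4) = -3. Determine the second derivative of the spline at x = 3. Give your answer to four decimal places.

With M_i denoting the second derivative at x_i, h_i = 1, 1, and Δ_i = (y_(i+1) − y_i)/h_i = -9, 2:
  1·M_0 + 4·M_1 + 1·M_2 = 6(Δ_1 - Δ_0) = 66
Natural end conditions: M_0 = M_2 = 0.
Solving the tridiagonal system: M_0 = 0, M_1 = 33/2, M_2 = 0.

16.5000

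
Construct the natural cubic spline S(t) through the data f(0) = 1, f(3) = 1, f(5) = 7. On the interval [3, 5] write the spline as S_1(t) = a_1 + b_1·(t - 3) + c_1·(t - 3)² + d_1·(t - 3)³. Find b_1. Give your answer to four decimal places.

With M_i denoting the second derivative at x_i, h_i = 3, 2, and Δ_i = (y_(i+1) − y_i)/h_i = 0, 3:
  3·M_0 + 10·M_1 + 2·M_2 = 6(Δ_1 - Δ_0) = 18
Natural end conditions: M_0 = M_2 = 0.
Solving the tridiagonal system: M_0 = 0, M_1 = 9/5, M_2 = 0.
On [3, 5], with S_1(t) = a_1 + b_1·(t - 3) + c_1·(t - 3)² + d_1·(t - 3)³: c_1 = M_1/2 = 9/10, d_1 = (M_2 - M_1)/(6h_1) = -3/20, b_1 = Δ_1 - h_1(2M_1 + M_2)/6 = 9/5.

1.8000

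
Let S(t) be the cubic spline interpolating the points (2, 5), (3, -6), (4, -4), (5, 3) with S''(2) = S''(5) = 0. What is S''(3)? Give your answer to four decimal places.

18.8000

With M_i denoting the second derivative at x_i, h_i = 1, 1, 1, and Δ_i = (y_(i+1) − y_i)/h_i = -11, 2, 7:
  1·M_0 + 4·M_1 + 1·M_2 = 6(Δ_1 - Δ_0) = 78
  1·M_1 + 4·M_2 + 1·M_3 = 6(Δ_2 - Δ_1) = 30
Natural end conditions: M_0 = M_3 = 0.
Solving the tridiagonal system: M_0 = 0, M_1 = 94/5, M_2 = 14/5, M_3 = 0.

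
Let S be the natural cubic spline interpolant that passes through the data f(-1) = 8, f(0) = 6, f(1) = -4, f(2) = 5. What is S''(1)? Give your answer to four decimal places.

33.6000

Write σ_i for S''(x_i). With h_i = 1, 1, 1 and divided differences Δ_i = -2, -10, 9, the continuity of S' gives the tridiagonal system
  1·σ_0 + 4·σ_1 + 1·σ_2 = 6(Δ_1 - Δ_0) = -48
  1·σ_1 + 4·σ_2 + 1·σ_3 = 6(Δ_2 - Δ_1) = 114
Natural end conditions: σ_0 = σ_3 = 0.
Forward elimination and back-substitution give σ_0 = 0, σ_1 = -102/5, σ_2 = 168/5, σ_3 = 0.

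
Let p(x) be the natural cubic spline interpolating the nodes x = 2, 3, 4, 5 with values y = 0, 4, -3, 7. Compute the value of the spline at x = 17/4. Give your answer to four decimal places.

With M_i denoting the second derivative at x_i, h_i = 1, 1, 1, and Δ_i = (y_(i+1) − y_i)/h_i = 4, -7, 10:
  1·M_0 + 4·M_1 + 1·M_2 = 6(Δ_1 - Δ_0) = -66
  1·M_1 + 4·M_2 + 1·M_3 = 6(Δ_2 - Δ_1) = 102
Natural end conditions: M_0 = M_3 = 0.
Solving the tridiagonal system: M_0 = 0, M_1 = -122/5, M_2 = 158/5, M_3 = 0.
On [4, 5], p(x) = -3 - 8/15·(x - 4) + 79/5·(x - 4)² - 79/15·(x - 4)³.
With (x - 4) = 1/4: p(17/4) = -713/320.

-2.2281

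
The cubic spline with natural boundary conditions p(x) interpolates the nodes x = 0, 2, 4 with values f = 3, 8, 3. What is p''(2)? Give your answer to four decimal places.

With m_i denoting the second derivative at x_i, h_i = 2, 2, and Δ_i = (y_(i+1) − y_i)/h_i = 5/2, -5/2:
  2·m_0 + 8·m_1 + 2·m_2 = 6(Δ_1 - Δ_0) = -30
Natural end conditions: m_0 = m_2 = 0.
Hence m_0 = 0, m_1 = -15/4, m_2 = 0.

-3.7500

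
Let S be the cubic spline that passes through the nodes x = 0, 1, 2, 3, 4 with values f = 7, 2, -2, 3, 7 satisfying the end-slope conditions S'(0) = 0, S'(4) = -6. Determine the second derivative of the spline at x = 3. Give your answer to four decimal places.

3.4286

With σ_i denoting the second derivative at x_i, h_i = 1, 1, 1, 1, and Δ_i = (y_(i+1) − y_i)/h_i = -5, -4, 5, 4:
  1·σ_0 + 4·σ_1 + 1·σ_2 = 6(Δ_1 - Δ_0) = 6
  1·σ_1 + 4·σ_2 + 1·σ_3 = 6(Δ_2 - Δ_1) = 54
  1·σ_2 + 4·σ_3 + 1·σ_4 = 6(Δ_3 - Δ_2) = -6
Clamped end conditions give two more equations: 2h_0·σ_0 + h_0·σ_1 = 6(Δ_0 - S'(0)) = -30 and h_3·σ_3 + 2h_3·σ_4 = 6(S'(4) - Δ_3) = -60.
Solving: σ_0 = -114/7, σ_1 = 18/7, σ_2 = 12, σ_3 = 24/7, σ_4 = -222/7.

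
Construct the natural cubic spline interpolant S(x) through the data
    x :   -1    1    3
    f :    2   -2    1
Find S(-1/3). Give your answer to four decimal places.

0.1481

Let M_i = S''(x_i). Step sizes h_i = 2, 2; slopes of the chords Δ_i = (y_(i+1) - y_i)/h_i = -2, 3/2.
  2·M_0 + 8·M_1 + 2·M_2 = 6(Δ_1 - Δ_0) = 21
Natural end conditions: M_0 = M_2 = 0.
Hence M_0 = 0, M_1 = 21/8, M_2 = 0.
On [-1, 1], S(x) = 2 - 23/8·(x + 1) + 0·(x + 1)² + 7/32·(x + 1)³.
With (x + 1) = 2/3: S(-1/3) = 4/27.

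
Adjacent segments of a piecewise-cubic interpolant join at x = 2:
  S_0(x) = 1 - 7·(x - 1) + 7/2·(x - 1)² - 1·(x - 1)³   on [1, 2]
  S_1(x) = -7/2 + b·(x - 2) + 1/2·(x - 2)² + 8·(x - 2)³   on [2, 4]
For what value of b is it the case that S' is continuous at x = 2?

-3

S_0'(x) = -7 + 7·(x - 1) - 3·(x - 1)², so S_0'(2) = -3. On the right, S_1'(2) = b, so b = -3.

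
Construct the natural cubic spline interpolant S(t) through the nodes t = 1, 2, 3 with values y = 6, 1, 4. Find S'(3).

5

Write m_i for S''(x_i). With h_i = 1, 1 and divided differences Δ_i = -5, 3, the continuity of S' gives the tridiagonal system
  1·m_0 + 4·m_1 + 1·m_2 = 6(Δ_1 - Δ_0) = 48
Natural end conditions: m_0 = m_2 = 0.
Solving the tridiagonal system: m_0 = 0, m_1 = 12, m_2 = 0.
On [2, 3], S'(t) = b_1 + 2c_1·(t - 2) + 3d_1·(t - 2)² with b_1 = Δ_1 - h_1(2m_1 + m_2)/6 = -1, c_1 = m_1/2 = 6, d_1 = (m_2 - m_1)/(6h_1) = -2. So S'(3) = 5.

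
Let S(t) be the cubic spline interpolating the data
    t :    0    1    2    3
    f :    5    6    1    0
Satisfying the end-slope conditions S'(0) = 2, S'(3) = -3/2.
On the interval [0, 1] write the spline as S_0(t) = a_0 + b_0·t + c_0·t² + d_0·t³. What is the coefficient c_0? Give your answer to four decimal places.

1.6333

Let σ_i = S''(x_i). Step sizes h_i = 1, 1, 1; slopes of the chords Δ_i = (y_(i+1) - y_i)/h_i = 1, -5, -1.
  1·σ_0 + 4·σ_1 + 1·σ_2 = 6(Δ_1 - Δ_0) = -36
  1·σ_1 + 4·σ_2 + 1·σ_3 = 6(Δ_2 - Δ_1) = 24
Clamped end conditions give two more equations: 2h_0·σ_0 + h_0·σ_1 = 6(Δ_0 - S'(0)) = -6 and h_2·σ_2 + 2h_2·σ_3 = 6(S'(3) - Δ_2) = -3.
Solving the tridiagonal system: σ_0 = 49/15, σ_1 = -188/15, σ_2 = 163/15, σ_3 = -104/15.
On [0, 1], with S_0(t) = a_0 + b_0·t + c_0·t² + d_0·t³: c_0 = σ_0/2 = 49/30, d_0 = (σ_1 - σ_0)/(6h_0) = -79/30, b_0 = Δ_0 - h_0(2σ_0 + σ_1)/6 = 2.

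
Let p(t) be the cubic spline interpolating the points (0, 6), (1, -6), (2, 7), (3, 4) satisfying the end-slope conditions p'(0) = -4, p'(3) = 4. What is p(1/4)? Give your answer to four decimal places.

Let σ_i = p''(x_i). Step sizes h_i = 1, 1, 1; slopes of the chords Δ_i = (y_(i+1) - y_i)/h_i = -12, 13, -3.
  1·σ_0 + 4·σ_1 + 1·σ_2 = 6(Δ_1 - Δ_0) = 150
  1·σ_1 + 4·σ_2 + 1·σ_3 = 6(Δ_2 - Δ_1) = -96
Clamped end conditions give two more equations: 2h_0·σ_0 + h_0·σ_1 = 6(Δ_0 - p'(0)) = -48 and h_2·σ_2 + 2h_2·σ_3 = 6(p'(3) - Δ_2) = 42.
Hence σ_0 = -844/15, σ_1 = 968/15, σ_2 = -778/15, σ_3 = 704/15.
On [0, 1], p(t) = 6 - 4·t - 422/15·t² + 302/15·t³.
With t = 1/4: p(1/4) = 569/160.

3.5563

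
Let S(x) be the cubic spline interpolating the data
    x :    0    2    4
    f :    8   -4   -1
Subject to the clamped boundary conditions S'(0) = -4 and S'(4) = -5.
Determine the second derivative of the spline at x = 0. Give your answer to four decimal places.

-8.8750

With m_i denoting the second derivative at x_i, h_i = 2, 2, and Δ_i = (y_(i+1) − y_i)/h_i = -6, 3/2:
  2·m_0 + 8·m_1 + 2·m_2 = 6(Δ_1 - Δ_0) = 45
Clamped end conditions give two more equations: 2h_0·m_0 + h_0·m_1 = 6(Δ_0 - S'(0)) = -12 and h_1·m_1 + 2h_1·m_2 = 6(S'(4) - Δ_1) = -39.
Hence m_0 = -71/8, m_1 = 47/4, m_2 = -125/8.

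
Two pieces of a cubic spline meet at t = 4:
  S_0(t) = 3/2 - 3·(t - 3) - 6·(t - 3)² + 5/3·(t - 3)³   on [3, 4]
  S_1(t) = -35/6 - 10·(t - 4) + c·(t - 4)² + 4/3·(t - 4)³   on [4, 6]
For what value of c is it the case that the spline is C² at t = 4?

-1

S_0''(t) = -12 + 10·(t - 3), so S_0''(4) = -2. On the right, S_1''(4) = 2c, so c = -1.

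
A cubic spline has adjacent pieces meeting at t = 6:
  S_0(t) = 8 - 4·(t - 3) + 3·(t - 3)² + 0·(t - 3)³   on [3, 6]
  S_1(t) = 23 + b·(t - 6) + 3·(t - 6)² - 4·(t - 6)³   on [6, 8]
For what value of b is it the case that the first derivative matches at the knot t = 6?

S_0'(t) = -4 + 6·(t - 3) + 0·(t - 3)², so S_0'(6) = 14. On the right, S_1'(6) = b, so b = 14.

14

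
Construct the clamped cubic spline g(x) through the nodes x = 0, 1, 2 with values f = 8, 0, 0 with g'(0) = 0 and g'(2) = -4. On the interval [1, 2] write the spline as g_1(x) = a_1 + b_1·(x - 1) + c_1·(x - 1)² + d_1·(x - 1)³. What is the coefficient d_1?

-9

With M_i denoting the second derivative at x_i, h_i = 1, 1, and Δ_i = (y_(i+1) − y_i)/h_i = -8, 0:
  1·M_0 + 4·M_1 + 1·M_2 = 6(Δ_1 - Δ_0) = 48
Clamped end conditions give two more equations: 2h_0·M_0 + h_0·M_1 = 6(Δ_0 - g'(0)) = -48 and h_1·M_1 + 2h_1·M_2 = 6(g'(2) - Δ_1) = -24.
Hence M_0 = -38, M_1 = 28, M_2 = -26.
On [1, 2], with g_1(x) = a_1 + b_1·(x - 1) + c_1·(x - 1)² + d_1·(x - 1)³: c_1 = M_1/2 = 14, d_1 = (M_2 - M_1)/(6h_1) = -9, b_1 = Δ_1 - h_1(2M_1 + M_2)/6 = -5.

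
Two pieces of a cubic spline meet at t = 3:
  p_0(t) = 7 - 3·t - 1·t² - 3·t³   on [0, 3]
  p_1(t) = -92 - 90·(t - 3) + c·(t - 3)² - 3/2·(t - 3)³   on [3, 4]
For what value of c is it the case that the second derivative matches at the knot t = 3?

p_0''(t) = -2 - 18·t, so p_0''(3) = -56. On the right, p_1''(3) = 2c, so c = -28.

-28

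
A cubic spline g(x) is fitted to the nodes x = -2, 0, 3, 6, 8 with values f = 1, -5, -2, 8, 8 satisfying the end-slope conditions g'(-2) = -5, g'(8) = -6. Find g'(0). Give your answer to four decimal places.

-1.1444

With M_i denoting the second derivative at x_i, h_i = 2, 3, 3, 2, and Δ_i = (y_(i+1) − y_i)/h_i = -3, 1, 10/3, 0:
  2·M_0 + 10·M_1 + 3·M_2 = 6(Δ_1 - Δ_0) = 24
  3·M_1 + 12·M_2 + 3·M_3 = 6(Δ_2 - Δ_1) = 14
  3·M_2 + 10·M_3 + 2·M_4 = 6(Δ_3 - Δ_2) = -20
Clamped end conditions give two more equations: 2h_0·M_0 + h_0·M_1 = 6(Δ_0 - g'(-2)) = 12 and h_3·M_3 + 2h_3·M_4 = 6(g'(8) - Δ_3) = -36.
Forward elimination and back-substitution give M_0 = 193/90, M_1 = 77/45, M_2 = 13/15, M_3 = -23/45, M_4 = -787/90.
On [0, 3], g'(x) = b_1 + 2c_1·x + 3d_1·x² with b_1 = Δ_1 - h_1(2M_1 + M_2)/6 = -103/90, c_1 = M_1/2 = 77/90, d_1 = (M_2 - M_1)/(6h_1) = -19/405. So g'(0) = -103/90.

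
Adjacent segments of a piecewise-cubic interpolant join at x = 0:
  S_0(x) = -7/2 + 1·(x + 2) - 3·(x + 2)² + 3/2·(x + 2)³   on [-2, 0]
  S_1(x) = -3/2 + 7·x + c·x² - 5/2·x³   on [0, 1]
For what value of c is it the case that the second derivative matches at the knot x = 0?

6

S_0''(x) = -6 + 9·(x + 2), so S_0''(0) = 12. On the right, S_1''(0) = 2c, so c = 6.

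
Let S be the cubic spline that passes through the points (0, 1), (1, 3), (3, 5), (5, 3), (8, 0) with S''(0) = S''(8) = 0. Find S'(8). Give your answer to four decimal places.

Write m_i for S''(x_i). With h_i = 1, 2, 2, 3 and divided differences Δ_i = 2, 1, -1, -1, the continuity of S' gives the tridiagonal system
  1·m_0 + 6·m_1 + 2·m_2 = 6(Δ_1 - Δ_0) = -6
  2·m_1 + 8·m_2 + 2·m_3 = 6(Δ_2 - Δ_1) = -12
  2·m_2 + 10·m_3 + 3·m_4 = 6(Δ_3 - Δ_2) = 0
Natural end conditions: m_0 = m_4 = 0.
Solving: m_0 = 0, m_1 = -27/52, m_2 = -75/52, m_3 = 15/52, m_4 = 0.
On [5, 8], S'(t) = b_3 + 2c_3·(t - 5) + 3d_3·(t - 5)² with b_3 = Δ_3 - h_3(2m_3 + m_4)/6 = -67/52, c_3 = m_3/2 = 15/104, d_3 = (m_4 - m_3)/(6h_3) = -5/312. So S'(8) = -89/104.

-0.8558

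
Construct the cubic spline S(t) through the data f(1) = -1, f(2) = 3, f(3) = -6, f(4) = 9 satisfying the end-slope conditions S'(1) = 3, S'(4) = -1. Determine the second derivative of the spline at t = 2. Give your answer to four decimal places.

-42.2667

Let m_i = S''(x_i). Step sizes h_i = 1, 1, 1; slopes of the chords Δ_i = (y_(i+1) - y_i)/h_i = 4, -9, 15.
  1·m_0 + 4·m_1 + 1·m_2 = 6(Δ_1 - Δ_0) = -78
  1·m_1 + 4·m_2 + 1·m_3 = 6(Δ_2 - Δ_1) = 144
Clamped end conditions give two more equations: 2h_0·m_0 + h_0·m_1 = 6(Δ_0 - S'(1)) = 6 and h_2·m_2 + 2h_2·m_3 = 6(S'(4) - Δ_2) = -96.
Solving: m_0 = 362/15, m_1 = -634/15, m_2 = 1004/15, m_3 = -1222/15.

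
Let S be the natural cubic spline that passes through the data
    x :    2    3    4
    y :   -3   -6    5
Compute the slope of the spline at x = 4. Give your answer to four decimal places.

14.5000

Put M_i = S'' at the i-th knot. Here h = (1, 1) and Δ = (-3, 11), so the interior equations h_(i-1)·M_(i-1) + 2(h_(i-1)+h_i)·M_i + h_i·M_(i+1) = 6(Δ_i − Δ_(i-1)) read
  1·M_0 + 4·M_1 + 1·M_2 = 6(Δ_1 - Δ_0) = 84
Natural end conditions: M_0 = M_2 = 0.
Forward elimination and back-substitution give M_0 = 0, M_1 = 21, M_2 = 0.
On [3, 4], S'(x) = b_1 + 2c_1·(x - 3) + 3d_1·(x - 3)² with b_1 = Δ_1 - h_1(2M_1 + M_2)/6 = 4, c_1 = M_1/2 = 21/2, d_1 = (M_2 - M_1)/(6h_1) = -7/2. So S'(4) = 29/2.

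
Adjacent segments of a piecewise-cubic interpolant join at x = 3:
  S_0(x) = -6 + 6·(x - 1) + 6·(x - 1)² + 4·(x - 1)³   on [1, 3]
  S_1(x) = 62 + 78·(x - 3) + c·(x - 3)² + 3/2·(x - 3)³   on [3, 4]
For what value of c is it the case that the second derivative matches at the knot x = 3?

30

S_0''(x) = 12 + 24·(x - 1), so S_0''(3) = 60. On the right, S_1''(3) = 2c, so c = 30.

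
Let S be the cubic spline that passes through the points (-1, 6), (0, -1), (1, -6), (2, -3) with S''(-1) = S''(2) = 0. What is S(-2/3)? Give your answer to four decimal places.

3.6667

Let M_i = S''(x_i). Step sizes h_i = 1, 1, 1; slopes of the chords Δ_i = (y_(i+1) - y_i)/h_i = -7, -5, 3.
  1·M_0 + 4·M_1 + 1·M_2 = 6(Δ_1 - Δ_0) = 12
  1·M_1 + 4·M_2 + 1·M_3 = 6(Δ_2 - Δ_1) = 48
Natural end conditions: M_0 = M_3 = 0.
Solving the tridiagonal system: M_0 = 0, M_1 = 0, M_2 = 12, M_3 = 0.
On [-1, 0], S(x) = 6 - 7·(x + 1) + 0·(x + 1)² + 0·(x + 1)³.
With (x + 1) = 1/3: S(-2/3) = 11/3.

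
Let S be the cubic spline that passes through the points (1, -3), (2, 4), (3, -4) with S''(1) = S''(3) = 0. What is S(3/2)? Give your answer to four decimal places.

Write M_i for S''(x_i). With h_i = 1, 1 and divided differences Δ_i = 7, -8, the continuity of S' gives the tridiagonal system
  1·M_0 + 4·M_1 + 1·M_2 = 6(Δ_1 - Δ_0) = -90
Natural end conditions: M_0 = M_2 = 0.
Forward elimination and back-substitution give M_0 = 0, M_1 = -45/2, M_2 = 0.
On [1, 2], S(x) = -3 + 43/4·(x - 1) + 0·(x - 1)² - 15/4·(x - 1)³.
With (x - 1) = 1/2: S(3/2) = 61/32.

1.9063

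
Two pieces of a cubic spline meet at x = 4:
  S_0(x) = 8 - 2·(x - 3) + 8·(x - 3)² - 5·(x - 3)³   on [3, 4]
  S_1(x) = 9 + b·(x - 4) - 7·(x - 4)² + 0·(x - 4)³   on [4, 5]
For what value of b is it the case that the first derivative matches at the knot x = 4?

S_0'(x) = -2 + 16·(x - 3) - 15·(x - 3)², so S_0'(4) = -1. On the right, S_1'(4) = b, so b = -1.

-1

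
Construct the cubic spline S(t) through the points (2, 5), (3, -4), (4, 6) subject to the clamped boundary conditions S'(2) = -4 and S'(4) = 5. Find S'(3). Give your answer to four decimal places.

0.5000

With m_i denoting the second derivative at x_i, h_i = 1, 1, and Δ_i = (y_(i+1) − y_i)/h_i = -9, 10:
  1·m_0 + 4·m_1 + 1·m_2 = 6(Δ_1 - Δ_0) = 114
Clamped end conditions give two more equations: 2h_0·m_0 + h_0·m_1 = 6(Δ_0 - S'(2)) = -30 and h_1·m_1 + 2h_1·m_2 = 6(S'(4) - Δ_1) = -30.
Hence m_0 = -39, m_1 = 48, m_2 = -39.
On [3, 4], S'(t) = b_1 + 2c_1·(t - 3) + 3d_1·(t - 3)² with b_1 = Δ_1 - h_1(2m_1 + m_2)/6 = 1/2, c_1 = m_1/2 = 24, d_1 = (m_2 - m_1)/(6h_1) = -29/2. So S'(3) = 1/2.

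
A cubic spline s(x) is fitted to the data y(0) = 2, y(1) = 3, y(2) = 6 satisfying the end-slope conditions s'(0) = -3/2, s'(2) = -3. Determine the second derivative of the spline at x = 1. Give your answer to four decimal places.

7.5000

Let M_i = s''(x_i). Step sizes h_i = 1, 1; slopes of the chords Δ_i = (y_(i+1) - y_i)/h_i = 1, 3.
  1·M_0 + 4·M_1 + 1·M_2 = 6(Δ_1 - Δ_0) = 12
Clamped end conditions give two more equations: 2h_0·M_0 + h_0·M_1 = 6(Δ_0 - s'(0)) = 15 and h_1·M_1 + 2h_1·M_2 = 6(s'(2) - Δ_1) = -36.
Forward elimination and back-substitution give M_0 = 15/4, M_1 = 15/2, M_2 = -87/4.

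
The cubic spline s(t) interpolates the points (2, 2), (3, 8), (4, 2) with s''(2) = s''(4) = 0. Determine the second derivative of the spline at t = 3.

-18

Write σ_i for s''(x_i). With h_i = 1, 1 and divided differences Δ_i = 6, -6, the continuity of s' gives the tridiagonal system
  1·σ_0 + 4·σ_1 + 1·σ_2 = 6(Δ_1 - Δ_0) = -72
Natural end conditions: σ_0 = σ_2 = 0.
Solving the tridiagonal system: σ_0 = 0, σ_1 = -18, σ_2 = 0.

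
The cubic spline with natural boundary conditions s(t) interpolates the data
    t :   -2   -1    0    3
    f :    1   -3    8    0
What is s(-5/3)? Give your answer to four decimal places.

-1.6109

With σ_i denoting the second derivative at x_i, h_i = 1, 1, 3, and Δ_i = (y_(i+1) − y_i)/h_i = -4, 11, -8/3:
  1·σ_0 + 4·σ_1 + 1·σ_2 = 6(Δ_1 - Δ_0) = 90
  1·σ_1 + 8·σ_2 + 3·σ_3 = 6(Δ_2 - Δ_1) = -82
Natural end conditions: σ_0 = σ_3 = 0.
Forward elimination and back-substitution give σ_0 = 0, σ_1 = 802/31, σ_2 = -418/31, σ_3 = 0.
On [-2, -1], s(t) = 1 - 773/93·(t + 2) + 0·(t + 2)² + 401/93·(t + 2)³.
With (t + 2) = 1/3: s(-5/3) = -4045/2511.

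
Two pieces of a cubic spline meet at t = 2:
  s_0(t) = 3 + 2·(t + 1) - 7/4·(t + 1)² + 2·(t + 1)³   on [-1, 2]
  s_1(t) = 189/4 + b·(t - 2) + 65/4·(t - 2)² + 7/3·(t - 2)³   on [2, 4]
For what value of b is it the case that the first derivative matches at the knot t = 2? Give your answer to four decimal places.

45.5000

s_0'(t) = 2 - 7/2·(t + 1) + 6·(t + 1)², so s_0'(2) = 91/2. On the right, s_1'(2) = b, so b = 91/2.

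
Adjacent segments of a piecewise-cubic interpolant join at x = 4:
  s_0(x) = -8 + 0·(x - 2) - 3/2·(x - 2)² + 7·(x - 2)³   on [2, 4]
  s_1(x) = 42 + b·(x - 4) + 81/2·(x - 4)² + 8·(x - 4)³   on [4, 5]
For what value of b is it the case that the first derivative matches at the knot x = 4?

78

s_0'(x) = 0 - 3·(x - 2) + 21·(x - 2)², so s_0'(4) = 78. On the right, s_1'(4) = b, so b = 78.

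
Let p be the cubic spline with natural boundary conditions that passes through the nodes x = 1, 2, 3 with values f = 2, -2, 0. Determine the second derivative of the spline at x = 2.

9

Put M_i = p'' at the i-th knot. Here h = (1, 1) and Δ = (-4, 2), so the interior equations h_(i-1)·M_(i-1) + 2(h_(i-1)+h_i)·M_i + h_i·M_(i+1) = 6(Δ_i − Δ_(i-1)) read
  1·M_0 + 4·M_1 + 1·M_2 = 6(Δ_1 - Δ_0) = 36
Natural end conditions: M_0 = M_2 = 0.
Hence M_0 = 0, M_1 = 9, M_2 = 0.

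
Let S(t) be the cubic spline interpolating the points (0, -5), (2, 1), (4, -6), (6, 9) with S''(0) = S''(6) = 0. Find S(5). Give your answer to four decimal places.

Let M_i = S''(x_i). Step sizes h_i = 2, 2, 2; slopes of the chords Δ_i = (y_(i+1) - y_i)/h_i = 3, -7/2, 15/2.
  2·M_0 + 8·M_1 + 2·M_2 = 6(Δ_1 - Δ_0) = -39
  2·M_1 + 8·M_2 + 2·M_3 = 6(Δ_2 - Δ_1) = 66
Natural end conditions: M_0 = M_3 = 0.
Forward elimination and back-substitution give M_0 = 0, M_1 = -37/5, M_2 = 101/10, M_3 = 0.
On [4, 6], S(t) = -6 + 23/30·(t - 4) + 101/20·(t - 4)² - 101/120·(t - 4)³.
With (t - 4) = 1: S(5) = -41/40.

-1.0250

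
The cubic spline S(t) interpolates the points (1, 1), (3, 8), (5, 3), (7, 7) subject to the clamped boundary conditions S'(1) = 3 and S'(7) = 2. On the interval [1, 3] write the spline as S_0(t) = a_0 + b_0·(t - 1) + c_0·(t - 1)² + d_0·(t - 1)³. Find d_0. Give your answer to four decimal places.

-0.9417

Let M_i = S''(x_i). Step sizes h_i = 2, 2, 2; slopes of the chords Δ_i = (y_(i+1) - y_i)/h_i = 7/2, -5/2, 2.
  2·M_0 + 8·M_1 + 2·M_2 = 6(Δ_1 - Δ_0) = -36
  2·M_1 + 8·M_2 + 2·M_3 = 6(Δ_2 - Δ_1) = 27
Clamped end conditions give two more equations: 2h_0·M_0 + h_0·M_1 = 6(Δ_0 - S'(1)) = 3 and h_2·M_2 + 2h_2·M_3 = 6(S'(7) - Δ_2) = 0.
Solving the tridiagonal system: M_0 = 64/15, M_1 = -211/30, M_2 = 88/15, M_3 = -44/15.
On [1, 3], with S_0(t) = a_0 + b_0·(t - 1) + c_0·(t - 1)² + d_0·(t - 1)³: c_0 = M_0/2 = 32/15, d_0 = (M_1 - M_0)/(6h_0) = -113/120, b_0 = Δ_0 - h_0(2M_0 + M_1)/6 = 3.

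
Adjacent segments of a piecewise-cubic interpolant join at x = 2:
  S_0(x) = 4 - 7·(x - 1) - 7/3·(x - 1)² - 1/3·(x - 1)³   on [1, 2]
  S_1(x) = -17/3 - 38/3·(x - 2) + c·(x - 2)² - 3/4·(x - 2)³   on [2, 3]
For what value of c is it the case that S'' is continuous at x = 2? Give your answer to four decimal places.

S_0''(x) = -14/3 - 2·(x - 1), so S_0''(2) = -20/3. On the right, S_1''(2) = 2c, so c = -10/3.

-3.3333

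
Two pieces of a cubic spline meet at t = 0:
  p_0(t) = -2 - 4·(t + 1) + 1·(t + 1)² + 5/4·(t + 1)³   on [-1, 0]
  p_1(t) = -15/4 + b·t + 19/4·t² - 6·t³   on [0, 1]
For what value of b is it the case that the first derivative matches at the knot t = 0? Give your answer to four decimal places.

1.7500

p_0'(t) = -4 + 2·(t + 1) + 15/4·(t + 1)², so p_0'(0) = 7/4. On the right, p_1'(0) = b, so b = 7/4.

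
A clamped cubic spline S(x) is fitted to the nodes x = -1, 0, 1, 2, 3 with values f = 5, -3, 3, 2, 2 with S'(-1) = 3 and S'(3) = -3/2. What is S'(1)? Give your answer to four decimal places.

Write m_i for S''(x_i). With h_i = 1, 1, 1, 1 and divided differences Δ_i = -8, 6, -1, 0, the continuity of S' gives the tridiagonal system
  1·m_0 + 4·m_1 + 1·m_2 = 6(Δ_1 - Δ_0) = 84
  1·m_1 + 4·m_2 + 1·m_3 = 6(Δ_2 - Δ_1) = -42
  1·m_2 + 4·m_3 + 1·m_4 = 6(Δ_3 - Δ_2) = 6
Clamped end conditions give two more equations: 2h_0·m_0 + h_0·m_1 = 6(Δ_0 - S'(-1)) = -66 and h_3·m_3 + 2h_3·m_4 = 6(S'(3) - Δ_3) = -9.
Solving: m_0 = -2967/56, m_1 = 1119/28, m_2 = -183/8, m_3 = 267/28, m_4 = -519/56.
On [1, 2], S'(x) = b_2 + 2c_2·(x - 1) + 3d_2·(x - 1)² with b_2 = Δ_2 - h_2(2m_2 + m_3)/6 = 141/28, c_2 = m_2/2 = -183/16, d_2 = (m_3 - m_2)/(6h_2) = 605/112. So S'(1) = 141/28.

5.0357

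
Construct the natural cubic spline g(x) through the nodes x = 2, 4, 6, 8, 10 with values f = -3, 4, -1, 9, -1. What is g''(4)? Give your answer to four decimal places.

Write M_i for g''(x_i). With h_i = 2, 2, 2, 2 and divided differences Δ_i = 7/2, -5/2, 5, -5, the continuity of g' gives the tridiagonal system
  2·M_0 + 8·M_1 + 2·M_2 = 6(Δ_1 - Δ_0) = -36
  2·M_1 + 8·M_2 + 2·M_3 = 6(Δ_2 - Δ_1) = 45
  2·M_2 + 8·M_3 + 2·M_4 = 6(Δ_3 - Δ_2) = -60
Natural end conditions: M_0 = M_4 = 0.
Solving: M_0 = 0, M_1 = -195/28, M_2 = 69/7, M_3 = -279/28, M_4 = 0.

-6.9643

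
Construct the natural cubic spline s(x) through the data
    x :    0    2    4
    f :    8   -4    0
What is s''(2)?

6

Let M_i = s''(x_i). Step sizes h_i = 2, 2; slopes of the chords Δ_i = (y_(i+1) - y_i)/h_i = -6, 2.
  2·M_0 + 8·M_1 + 2·M_2 = 6(Δ_1 - Δ_0) = 48
Natural end conditions: M_0 = M_2 = 0.
Hence M_0 = 0, M_1 = 6, M_2 = 0.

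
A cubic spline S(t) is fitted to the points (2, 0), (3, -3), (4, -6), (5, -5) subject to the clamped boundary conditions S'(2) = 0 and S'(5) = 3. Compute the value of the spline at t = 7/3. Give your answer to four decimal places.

Write m_i for S''(x_i). With h_i = 1, 1, 1 and divided differences Δ_i = -3, -3, 1, the continuity of S' gives the tridiagonal system
  1·m_0 + 4·m_1 + 1·m_2 = 6(Δ_1 - Δ_0) = 0
  1·m_1 + 4·m_2 + 1·m_3 = 6(Δ_2 - Δ_1) = 24
Clamped end conditions give two more equations: 2h_0·m_0 + h_0·m_1 = 6(Δ_0 - S'(2)) = -18 and h_2·m_2 + 2h_2·m_3 = 6(S'(5) - Δ_2) = 12.
Hence m_0 = -48/5, m_1 = 6/5, m_2 = 24/5, m_3 = 18/5.
On [2, 3], S(t) = 0 + 0·(t - 2) - 24/5·(t - 2)² + 9/5·(t - 2)³.
With (t - 2) = 1/3: S(7/3) = -7/15.

-0.4667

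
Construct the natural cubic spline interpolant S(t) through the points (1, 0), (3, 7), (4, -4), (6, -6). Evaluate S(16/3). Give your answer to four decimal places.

-7.8561

Write M_i for S''(x_i). With h_i = 2, 1, 2 and divided differences Δ_i = 7/2, -11, -1, the continuity of S' gives the tridiagonal system
  2·M_0 + 6·M_1 + 1·M_2 = 6(Δ_1 - Δ_0) = -87
  1·M_1 + 6·M_2 + 2·M_3 = 6(Δ_2 - Δ_1) = 60
Natural end conditions: M_0 = M_3 = 0.
Forward elimination and back-substitution give M_0 = 0, M_1 = -582/35, M_2 = 447/35, M_3 = 0.
On [4, 6], S(t) = -4 - 333/35·(t - 4) + 447/70·(t - 4)² - 149/140·(t - 4)³.
With (t - 4) = 4/3: S(16/3) = -7424/945.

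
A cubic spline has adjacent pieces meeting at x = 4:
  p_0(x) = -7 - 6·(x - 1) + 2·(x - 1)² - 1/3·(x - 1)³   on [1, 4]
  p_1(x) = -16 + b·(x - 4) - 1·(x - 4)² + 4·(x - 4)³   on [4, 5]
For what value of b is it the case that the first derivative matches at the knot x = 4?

-3

p_0'(x) = -6 + 4·(x - 1) - 1·(x - 1)², so p_0'(4) = -3. On the right, p_1'(4) = b, so b = -3.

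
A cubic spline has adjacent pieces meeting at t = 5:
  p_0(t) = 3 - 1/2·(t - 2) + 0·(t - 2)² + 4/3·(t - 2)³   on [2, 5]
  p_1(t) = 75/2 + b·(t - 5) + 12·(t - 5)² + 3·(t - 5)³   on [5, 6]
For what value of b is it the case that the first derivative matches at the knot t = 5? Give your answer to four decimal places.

35.5000

p_0'(t) = -1/2 + 0·(t - 2) + 4·(t - 2)², so p_0'(5) = 71/2. On the right, p_1'(5) = b, so b = 71/2.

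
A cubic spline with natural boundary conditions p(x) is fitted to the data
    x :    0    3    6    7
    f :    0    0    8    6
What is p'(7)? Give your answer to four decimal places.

Put M_i = p'' at the i-th knot. Here h = (3, 3, 1) and Δ = (0, 8/3, -2), so the interior equations h_(i-1)·M_(i-1) + 2(h_(i-1)+h_i)·M_i + h_i·M_(i+1) = 6(Δ_i − Δ_(i-1)) read
  3·M_0 + 12·M_1 + 3·M_2 = 6(Δ_1 - Δ_0) = 16
  3·M_1 + 8·M_2 + 1·M_3 = 6(Δ_2 - Δ_1) = -28
Natural end conditions: M_0 = M_3 = 0.
Forward elimination and back-substitution give M_0 = 0, M_1 = 212/87, M_2 = -128/29, M_3 = 0.
On [6, 7], p'(x) = b_2 + 2c_2·(x - 6) + 3d_2·(x - 6)² with b_2 = Δ_2 - h_2(2M_2 + M_3)/6 = -46/87, c_2 = M_2/2 = -64/29, d_2 = (M_3 - M_2)/(6h_2) = 64/87. So p'(7) = -238/87.

-2.7356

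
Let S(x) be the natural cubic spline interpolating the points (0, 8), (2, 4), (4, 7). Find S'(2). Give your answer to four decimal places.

-0.2500

Let M_i = S''(x_i). Step sizes h_i = 2, 2; slopes of the chords Δ_i = (y_(i+1) - y_i)/h_i = -2, 3/2.
  2·M_0 + 8·M_1 + 2·M_2 = 6(Δ_1 - Δ_0) = 21
Natural end conditions: M_0 = M_2 = 0.
Hence M_0 = 0, M_1 = 21/8, M_2 = 0.
On [2, 4], S'(x) = b_1 + 2c_1·(x - 2) + 3d_1·(x - 2)² with b_1 = Δ_1 - h_1(2M_1 + M_2)/6 = -1/4, c_1 = M_1/2 = 21/16, d_1 = (M_2 - M_1)/(6h_1) = -7/32. So S'(2) = -1/4.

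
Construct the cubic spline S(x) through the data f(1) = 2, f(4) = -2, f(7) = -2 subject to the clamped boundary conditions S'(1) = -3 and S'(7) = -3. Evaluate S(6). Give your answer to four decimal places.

Put m_i = S'' at the i-th knot. Here h = (3, 3) and Δ = (-4/3, 0), so the interior equations h_(i-1)·m_(i-1) + 2(h_(i-1)+h_i)·m_i + h_i·m_(i+1) = 6(Δ_i − Δ_(i-1)) read
  3·m_0 + 12·m_1 + 3·m_2 = 6(Δ_1 - Δ_0) = 8
Clamped end conditions give two more equations: 2h_0·m_0 + h_0·m_1 = 6(Δ_0 - S'(1)) = 10 and h_1·m_1 + 2h_1·m_2 = 6(S'(7) - Δ_1) = -18.
Solving: m_0 = 1, m_1 = 4/3, m_2 = -11/3.
On [4, 7], S(x) = -2 + 1/2·(x - 4) + 2/3·(x - 4)² - 5/18·(x - 4)³.
With (x - 4) = 2: S(6) = -5/9.

-0.5556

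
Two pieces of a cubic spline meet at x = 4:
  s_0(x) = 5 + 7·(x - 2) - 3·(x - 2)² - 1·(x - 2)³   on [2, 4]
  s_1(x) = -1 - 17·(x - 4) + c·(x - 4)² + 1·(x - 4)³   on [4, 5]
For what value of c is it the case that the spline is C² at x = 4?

-9

s_0''(x) = -6 - 6·(x - 2), so s_0''(4) = -18. On the right, s_1''(4) = 2c, so c = -9.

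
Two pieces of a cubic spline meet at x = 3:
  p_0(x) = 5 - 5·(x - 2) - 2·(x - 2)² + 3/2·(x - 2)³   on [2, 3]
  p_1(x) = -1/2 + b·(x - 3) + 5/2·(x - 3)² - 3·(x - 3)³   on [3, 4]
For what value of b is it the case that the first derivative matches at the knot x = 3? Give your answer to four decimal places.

-4.5000

p_0'(x) = -5 - 4·(x - 2) + 9/2·(x - 2)², so p_0'(3) = -9/2. On the right, p_1'(3) = b, so b = -9/2.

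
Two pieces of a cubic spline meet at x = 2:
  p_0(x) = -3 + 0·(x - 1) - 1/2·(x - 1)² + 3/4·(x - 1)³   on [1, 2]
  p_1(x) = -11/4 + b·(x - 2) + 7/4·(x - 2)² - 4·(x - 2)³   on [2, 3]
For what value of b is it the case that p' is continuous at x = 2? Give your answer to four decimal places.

p_0'(x) = 0 - 1·(x - 1) + 9/4·(x - 1)², so p_0'(2) = 5/4. On the right, p_1'(2) = b, so b = 5/4.

1.2500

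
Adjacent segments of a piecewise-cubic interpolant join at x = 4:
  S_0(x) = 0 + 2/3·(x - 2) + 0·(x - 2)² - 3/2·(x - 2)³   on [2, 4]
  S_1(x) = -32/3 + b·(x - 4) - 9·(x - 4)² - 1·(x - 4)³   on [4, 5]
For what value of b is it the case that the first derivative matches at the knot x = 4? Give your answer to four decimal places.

S_0'(x) = 2/3 + 0·(x - 2) - 9/2·(x - 2)², so S_0'(4) = -52/3. On the right, S_1'(4) = b, so b = -52/3.

-17.3333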